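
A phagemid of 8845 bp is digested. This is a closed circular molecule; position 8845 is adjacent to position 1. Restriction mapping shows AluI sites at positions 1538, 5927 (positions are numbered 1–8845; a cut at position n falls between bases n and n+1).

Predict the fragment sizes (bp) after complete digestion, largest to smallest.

4456, 4389 bp

Circular molecule, 2 cuts → 2 fragments:
  5927 − 1538 = 4389 bp
  wrap: 8845 − 5927 + 1538 = 4456 bp
Sorted largest to smallest: 4456, 4389 bp.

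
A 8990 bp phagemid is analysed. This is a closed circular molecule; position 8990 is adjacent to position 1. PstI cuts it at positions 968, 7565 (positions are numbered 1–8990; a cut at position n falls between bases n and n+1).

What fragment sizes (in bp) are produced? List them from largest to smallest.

6597, 2393 bp

Circular molecule, 2 cuts → 2 fragments:
  7565 − 968 = 6597 bp
  wrap: 8990 − 7565 + 968 = 2393 bp
Sorted largest to smallest: 6597, 2393 bp.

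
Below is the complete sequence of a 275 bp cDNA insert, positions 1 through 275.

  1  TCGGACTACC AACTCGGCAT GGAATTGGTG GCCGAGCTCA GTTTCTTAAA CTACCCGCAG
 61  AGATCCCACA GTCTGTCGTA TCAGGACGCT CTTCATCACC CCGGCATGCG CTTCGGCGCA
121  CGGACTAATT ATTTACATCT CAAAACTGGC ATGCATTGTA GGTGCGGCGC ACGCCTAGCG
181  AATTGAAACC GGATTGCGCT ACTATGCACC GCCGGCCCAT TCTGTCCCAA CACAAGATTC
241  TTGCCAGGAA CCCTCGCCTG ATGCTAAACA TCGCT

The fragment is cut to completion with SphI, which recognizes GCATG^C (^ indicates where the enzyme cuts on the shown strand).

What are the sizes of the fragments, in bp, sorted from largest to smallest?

SphI sites (GCATGC) start at positions 104, 149.
SphI cuts after base 5 of each site (before the last base), so after positions 108, 153.
Linear molecule, 2 cuts → 3 fragments:
  1–108 → 108 bp
  109–153 → 45 bp
  154–275 → 122 bp
Sorted largest to smallest: 122, 108, 45 bp.

122, 108, 45 bp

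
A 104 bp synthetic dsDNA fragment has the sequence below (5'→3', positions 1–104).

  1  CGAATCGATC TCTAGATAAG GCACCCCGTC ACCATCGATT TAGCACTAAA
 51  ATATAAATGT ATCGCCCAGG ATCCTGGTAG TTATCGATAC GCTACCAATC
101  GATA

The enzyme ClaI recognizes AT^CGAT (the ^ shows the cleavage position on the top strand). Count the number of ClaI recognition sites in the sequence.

4

ATCGAT occurs starting at positions 4, 34, 83, 98.
ClaI cuts at 4 sites.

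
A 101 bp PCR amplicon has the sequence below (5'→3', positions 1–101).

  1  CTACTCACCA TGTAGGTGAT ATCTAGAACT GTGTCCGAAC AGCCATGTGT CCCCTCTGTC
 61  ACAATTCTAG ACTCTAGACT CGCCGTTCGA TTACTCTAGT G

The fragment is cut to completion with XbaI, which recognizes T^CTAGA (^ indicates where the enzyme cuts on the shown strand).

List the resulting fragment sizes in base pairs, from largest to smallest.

XbaI sites (TCTAGA) start at positions 22, 66, 73.
XbaI cuts after the first base of each site, so after positions 22, 66, 73.
Linear molecule, 3 cuts → 4 fragments:
  1–22 → 22 bp
  23–66 → 44 bp
  67–73 → 7 bp
  74–101 → 28 bp
Sorted largest to smallest: 44, 28, 22, 7 bp.

44, 28, 22, 7 bp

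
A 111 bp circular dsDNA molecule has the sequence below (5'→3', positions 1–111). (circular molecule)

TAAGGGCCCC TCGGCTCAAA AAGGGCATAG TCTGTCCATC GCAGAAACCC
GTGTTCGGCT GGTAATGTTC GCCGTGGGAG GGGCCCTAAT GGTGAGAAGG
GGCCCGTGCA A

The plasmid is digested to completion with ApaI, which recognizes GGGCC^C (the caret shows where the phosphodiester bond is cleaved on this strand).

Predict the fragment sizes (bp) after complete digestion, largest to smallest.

ApaI sites (GGGCCC) start at positions 4, 81, 100.
ApaI cuts after base 5 of each site (before the last base), so after positions 8, 85, 104.
Circular molecule, 3 cuts → 3 fragments:
  9–85 → 77 bp
  86–104 → 19 bp
  105–111 then 1–8 → 7 + 8 = 15 bp
Sorted largest to smallest: 77, 19, 15 bp.

77, 19, 15 bp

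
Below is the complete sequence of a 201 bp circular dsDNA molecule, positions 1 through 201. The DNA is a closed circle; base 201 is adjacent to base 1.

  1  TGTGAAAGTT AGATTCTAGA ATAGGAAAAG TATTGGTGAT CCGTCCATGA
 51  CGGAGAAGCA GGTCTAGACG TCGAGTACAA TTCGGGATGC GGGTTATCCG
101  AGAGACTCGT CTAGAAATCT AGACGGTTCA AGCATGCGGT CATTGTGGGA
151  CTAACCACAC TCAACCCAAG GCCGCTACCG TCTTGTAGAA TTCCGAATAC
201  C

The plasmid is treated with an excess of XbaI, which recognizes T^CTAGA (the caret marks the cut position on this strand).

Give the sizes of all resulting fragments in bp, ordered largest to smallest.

XbaI sites (TCTAGA) start at positions 15, 63, 110, 118.
XbaI cuts after the first base of each site, so after positions 15, 63, 110, 118.
Circular molecule, 4 cuts → 4 fragments:
  16–63 → 48 bp
  64–110 → 47 bp
  111–118 → 8 bp
  119–201 then 1–15 → 83 + 15 = 98 bp
Sorted largest to smallest: 98, 48, 47, 8 bp.

98, 48, 47, 8 bp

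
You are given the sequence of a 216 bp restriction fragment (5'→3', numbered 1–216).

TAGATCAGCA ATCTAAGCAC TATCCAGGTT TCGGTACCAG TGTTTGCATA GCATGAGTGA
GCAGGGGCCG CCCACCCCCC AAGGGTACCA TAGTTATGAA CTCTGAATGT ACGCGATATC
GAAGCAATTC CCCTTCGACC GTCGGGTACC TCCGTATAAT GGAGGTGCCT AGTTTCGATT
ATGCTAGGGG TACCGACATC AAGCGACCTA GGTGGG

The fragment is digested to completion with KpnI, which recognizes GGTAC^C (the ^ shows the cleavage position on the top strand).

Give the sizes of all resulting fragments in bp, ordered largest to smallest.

KpnI sites (GGTACC) start at positions 33, 84, 145, 189.
KpnI cuts after base 5 of each site (before the last base), so after positions 37, 88, 149, 193.
Linear molecule, 4 cuts → 5 fragments:
  1–37 → 37 bp
  38–88 → 51 bp
  89–149 → 61 bp
  150–193 → 44 bp
  194–216 → 23 bp
Sorted largest to smallest: 61, 51, 44, 37, 23 bp.

61, 51, 44, 37, 23 bp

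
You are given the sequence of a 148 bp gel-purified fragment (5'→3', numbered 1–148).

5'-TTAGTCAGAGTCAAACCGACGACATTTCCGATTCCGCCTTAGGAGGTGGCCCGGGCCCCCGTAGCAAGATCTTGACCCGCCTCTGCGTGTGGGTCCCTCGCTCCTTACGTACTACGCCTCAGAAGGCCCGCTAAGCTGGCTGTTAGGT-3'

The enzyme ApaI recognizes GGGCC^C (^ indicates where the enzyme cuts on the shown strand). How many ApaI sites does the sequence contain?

GGGCCC occurs starting at position 53.
ApaI cuts at 1 site.

1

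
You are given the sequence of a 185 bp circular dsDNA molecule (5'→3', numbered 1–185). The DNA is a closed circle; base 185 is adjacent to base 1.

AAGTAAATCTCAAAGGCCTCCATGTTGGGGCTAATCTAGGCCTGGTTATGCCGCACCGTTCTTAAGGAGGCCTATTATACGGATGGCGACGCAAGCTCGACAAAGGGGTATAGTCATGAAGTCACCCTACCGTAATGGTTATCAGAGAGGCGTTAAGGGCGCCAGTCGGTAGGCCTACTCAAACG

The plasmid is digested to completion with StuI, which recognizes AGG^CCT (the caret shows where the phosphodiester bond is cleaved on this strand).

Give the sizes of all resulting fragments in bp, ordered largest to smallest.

103, 30, 28, 24 bp

StuI sites (AGGCCT) start at positions 14, 38, 68, 171.
StuI cuts after base 3 of each site, so after positions 16, 40, 70, 173.
Circular molecule, 4 cuts → 4 fragments:
  17–40 → 24 bp
  41–70 → 30 bp
  71–173 → 103 bp
  174–185 then 1–16 → 12 + 16 = 28 bp
Sorted largest to smallest: 103, 30, 28, 24 bp.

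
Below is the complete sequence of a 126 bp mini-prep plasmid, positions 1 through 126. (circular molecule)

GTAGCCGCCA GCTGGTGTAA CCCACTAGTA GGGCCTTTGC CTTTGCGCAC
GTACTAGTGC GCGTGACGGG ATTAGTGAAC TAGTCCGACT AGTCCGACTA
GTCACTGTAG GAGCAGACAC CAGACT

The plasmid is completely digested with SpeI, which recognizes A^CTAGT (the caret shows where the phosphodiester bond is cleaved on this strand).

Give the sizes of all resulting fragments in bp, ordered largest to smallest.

SpeI sites (ACTAGT) start at positions 24, 53, 79, 88, 97.
SpeI cuts after the first base of each site, so after positions 24, 53, 79, 88, 97.
Circular molecule, 5 cuts → 5 fragments:
  25–53 → 29 bp
  54–79 → 26 bp
  80–88 → 9 bp
  89–97 → 9 bp
  98–126 then 1–24 → 29 + 24 = 53 bp
Sorted largest to smallest: 53, 29, 26, 9, 9 bp.

53, 29, 26, 9, 9 bp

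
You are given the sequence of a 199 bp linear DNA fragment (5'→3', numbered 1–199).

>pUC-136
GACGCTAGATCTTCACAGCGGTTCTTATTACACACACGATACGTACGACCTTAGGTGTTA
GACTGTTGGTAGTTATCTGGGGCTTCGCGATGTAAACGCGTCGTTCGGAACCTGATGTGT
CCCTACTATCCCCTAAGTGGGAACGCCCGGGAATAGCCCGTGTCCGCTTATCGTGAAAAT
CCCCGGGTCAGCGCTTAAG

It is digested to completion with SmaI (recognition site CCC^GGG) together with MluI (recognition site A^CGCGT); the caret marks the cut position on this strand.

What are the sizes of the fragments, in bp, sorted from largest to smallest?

96, 52, 36, 15 bp

SmaI sites (CCCGGG) start at positions 146, 182.
SmaI cuts after base 3 of each site, so after positions 148, 184.
The MluI site (ACGCGT) starts at position 96.
MluI cuts after the first base of each site, so after position 96.
Combined cut positions: 96, 148, 184.
Linear molecule, 3 cuts → 4 fragments:
  1–96 → 96 bp
  97–148 → 52 bp
  149–184 → 36 bp
  185–199 → 15 bp
Sorted largest to smallest: 96, 52, 36, 15 bp.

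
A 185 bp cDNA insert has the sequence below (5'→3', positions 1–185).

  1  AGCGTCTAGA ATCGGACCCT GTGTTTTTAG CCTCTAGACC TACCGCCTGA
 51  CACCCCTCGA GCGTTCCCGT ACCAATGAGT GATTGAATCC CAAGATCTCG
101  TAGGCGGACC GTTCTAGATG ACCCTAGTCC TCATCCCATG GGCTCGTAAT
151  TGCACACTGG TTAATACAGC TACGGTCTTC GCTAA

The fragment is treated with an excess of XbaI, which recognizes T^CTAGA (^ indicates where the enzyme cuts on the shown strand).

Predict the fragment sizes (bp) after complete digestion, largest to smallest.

80, 72, 28, 5 bp

XbaI sites (TCTAGA) start at positions 5, 33, 113.
XbaI cuts after the first base of each site, so after positions 5, 33, 113.
Linear molecule, 3 cuts → 4 fragments:
  1–5 → 5 bp
  6–33 → 28 bp
  34–113 → 80 bp
  114–185 → 72 bp
Sorted largest to smallest: 80, 72, 28, 5 bp.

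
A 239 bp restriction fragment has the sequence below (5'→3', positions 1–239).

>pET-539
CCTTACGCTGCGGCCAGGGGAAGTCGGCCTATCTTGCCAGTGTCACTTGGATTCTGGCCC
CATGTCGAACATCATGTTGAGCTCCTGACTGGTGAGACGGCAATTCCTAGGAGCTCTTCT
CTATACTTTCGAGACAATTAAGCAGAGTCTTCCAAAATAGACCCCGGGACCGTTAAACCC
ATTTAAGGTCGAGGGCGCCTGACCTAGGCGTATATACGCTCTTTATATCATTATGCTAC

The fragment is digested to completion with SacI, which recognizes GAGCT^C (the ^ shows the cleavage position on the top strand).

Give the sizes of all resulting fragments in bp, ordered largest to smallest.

124, 83, 32 bp

SacI sites (GAGCTC) start at positions 79, 111.
SacI cuts after base 5 of each site (before the last base), so after positions 83, 115.
Linear molecule, 2 cuts → 3 fragments:
  1–83 → 83 bp
  84–115 → 32 bp
  116–239 → 124 bp
Sorted largest to smallest: 124, 83, 32 bp.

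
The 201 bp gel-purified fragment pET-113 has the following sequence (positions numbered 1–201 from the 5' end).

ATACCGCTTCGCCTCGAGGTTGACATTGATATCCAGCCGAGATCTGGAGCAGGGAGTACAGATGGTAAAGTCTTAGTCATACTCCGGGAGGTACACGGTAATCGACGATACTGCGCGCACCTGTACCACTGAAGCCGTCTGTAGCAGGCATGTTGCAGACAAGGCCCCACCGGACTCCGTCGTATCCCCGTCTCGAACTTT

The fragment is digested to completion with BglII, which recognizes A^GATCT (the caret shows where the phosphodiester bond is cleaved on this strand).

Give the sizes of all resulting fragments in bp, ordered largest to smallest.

161, 40 bp

The BglII site (AGATCT) starts at position 40.
BglII cuts after the first base of each site, so after position 40.
Linear molecule, 1 cut → 2 fragments:
  1–40 → 40 bp
  41–201 → 161 bp
Sorted largest to smallest: 161, 40 bp.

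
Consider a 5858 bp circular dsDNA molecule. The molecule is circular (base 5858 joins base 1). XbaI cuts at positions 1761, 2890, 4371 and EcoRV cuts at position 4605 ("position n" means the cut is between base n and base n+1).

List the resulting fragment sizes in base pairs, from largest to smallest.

3014, 1481, 1129, 234 bp

Combined cut positions (sorted): 1761, 2890, 4371, 4605.
Circular molecule, 4 cuts → 4 fragments:
  2890 − 1761 = 1129 bp
  4371 − 2890 = 1481 bp
  4605 − 4371 = 234 bp
  wrap: 5858 − 4605 + 1761 = 3014 bp
Sorted largest to smallest: 3014, 1481, 1129, 234 bp.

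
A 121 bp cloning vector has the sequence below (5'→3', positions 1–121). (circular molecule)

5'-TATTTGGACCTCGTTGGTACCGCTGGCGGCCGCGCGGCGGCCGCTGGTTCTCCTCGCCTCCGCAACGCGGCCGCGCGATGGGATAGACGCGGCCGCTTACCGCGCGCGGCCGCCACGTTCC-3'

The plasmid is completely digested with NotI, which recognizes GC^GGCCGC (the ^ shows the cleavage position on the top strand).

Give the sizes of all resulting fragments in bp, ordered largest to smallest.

NotI sites (GCGGCCGC) start at positions 26, 37, 67, 89, 106.
NotI cuts after base 2 of each site, so after positions 27, 38, 68, 90, 107.
Circular molecule, 5 cuts → 5 fragments:
  28–38 → 11 bp
  39–68 → 30 bp
  69–90 → 22 bp
  91–107 → 17 bp
  108–121 then 1–27 → 14 + 27 = 41 bp
Sorted largest to smallest: 41, 30, 22, 17, 11 bp.

41, 30, 22, 17, 11 bp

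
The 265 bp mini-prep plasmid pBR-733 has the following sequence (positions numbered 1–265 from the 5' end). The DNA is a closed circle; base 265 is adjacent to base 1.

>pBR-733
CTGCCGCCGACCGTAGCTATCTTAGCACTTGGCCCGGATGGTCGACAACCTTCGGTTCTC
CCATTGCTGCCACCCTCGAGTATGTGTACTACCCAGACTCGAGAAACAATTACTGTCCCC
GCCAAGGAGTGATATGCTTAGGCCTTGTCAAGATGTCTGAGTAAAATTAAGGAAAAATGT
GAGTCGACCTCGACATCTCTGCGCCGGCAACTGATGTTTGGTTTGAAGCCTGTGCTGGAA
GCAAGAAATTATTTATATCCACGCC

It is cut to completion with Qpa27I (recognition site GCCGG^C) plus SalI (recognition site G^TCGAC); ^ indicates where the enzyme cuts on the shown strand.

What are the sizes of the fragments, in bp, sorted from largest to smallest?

The Qpa27I site (GCCGGC) starts at position 203.
Qpa27I cuts after base 5 of each site (before the last base), so after position 207.
SalI sites (GTCGAC) start at positions 41, 183.
SalI cuts after the first base of each site, so after positions 41, 183.
Combined cut positions: 41, 183, 207.
Circular molecule, 3 cuts → 3 fragments:
  42–183 → 142 bp
  184–207 → 24 bp
  208–265 then 1–41 → 58 + 41 = 99 bp
Sorted largest to smallest: 142, 99, 24 bp.

142, 99, 24 bp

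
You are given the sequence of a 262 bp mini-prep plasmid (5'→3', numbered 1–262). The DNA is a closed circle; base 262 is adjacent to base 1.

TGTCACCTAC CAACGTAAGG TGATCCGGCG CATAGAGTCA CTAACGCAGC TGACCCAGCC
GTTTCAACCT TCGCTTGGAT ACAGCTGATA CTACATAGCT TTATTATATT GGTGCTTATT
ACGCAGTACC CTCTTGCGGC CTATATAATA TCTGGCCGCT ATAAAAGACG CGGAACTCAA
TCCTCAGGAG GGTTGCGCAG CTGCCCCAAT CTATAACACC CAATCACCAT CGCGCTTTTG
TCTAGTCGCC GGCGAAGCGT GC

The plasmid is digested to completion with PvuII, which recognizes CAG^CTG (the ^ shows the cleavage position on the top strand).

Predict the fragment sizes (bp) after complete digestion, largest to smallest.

116, 111, 35 bp

PvuII sites (CAGCTG) start at positions 47, 82, 198.
PvuII cuts after base 3 of each site, so after positions 49, 84, 200.
Circular molecule, 3 cuts → 3 fragments:
  50–84 → 35 bp
  85–200 → 116 bp
  201–262 then 1–49 → 62 + 49 = 111 bp
Sorted largest to smallest: 116, 111, 35 bp.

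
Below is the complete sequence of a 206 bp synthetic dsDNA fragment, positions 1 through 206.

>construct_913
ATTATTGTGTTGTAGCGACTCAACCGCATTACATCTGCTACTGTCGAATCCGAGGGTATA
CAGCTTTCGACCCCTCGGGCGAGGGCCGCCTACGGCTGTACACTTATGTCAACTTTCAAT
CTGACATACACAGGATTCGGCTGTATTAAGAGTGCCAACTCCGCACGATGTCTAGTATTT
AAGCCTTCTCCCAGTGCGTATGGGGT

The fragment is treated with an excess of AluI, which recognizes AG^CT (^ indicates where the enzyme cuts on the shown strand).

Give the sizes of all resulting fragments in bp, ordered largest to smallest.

143, 63 bp

The AluI site (AGCT) starts at position 62.
AluI cuts after base 2 of each site, so after position 63.
Linear molecule, 1 cut → 2 fragments:
  1–63 → 63 bp
  64–206 → 143 bp
Sorted largest to smallest: 143, 63 bp.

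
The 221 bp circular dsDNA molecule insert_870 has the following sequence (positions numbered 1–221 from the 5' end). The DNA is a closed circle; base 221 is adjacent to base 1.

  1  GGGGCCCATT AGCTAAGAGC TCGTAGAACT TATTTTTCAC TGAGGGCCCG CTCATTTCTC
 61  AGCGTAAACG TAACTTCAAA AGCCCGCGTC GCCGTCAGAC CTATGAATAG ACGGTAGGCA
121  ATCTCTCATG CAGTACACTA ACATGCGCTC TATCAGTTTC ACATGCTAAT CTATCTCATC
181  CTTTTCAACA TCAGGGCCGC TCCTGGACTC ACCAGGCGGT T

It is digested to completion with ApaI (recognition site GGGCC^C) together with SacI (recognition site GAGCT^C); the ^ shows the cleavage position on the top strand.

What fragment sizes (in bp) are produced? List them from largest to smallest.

179, 27, 15 bp

ApaI sites (GGGCCC) start at positions 2, 44.
ApaI cuts after base 5 of each site (before the last base), so after positions 6, 48.
The SacI site (GAGCTC) starts at position 17.
SacI cuts after base 5 of each site (before the last base), so after position 21.
Combined cut positions: 6, 21, 48.
Circular molecule, 3 cuts → 3 fragments:
  7–21 → 15 bp
  22–48 → 27 bp
  49–221 then 1–6 → 173 + 6 = 179 bp
Sorted largest to smallest: 179, 27, 15 bp.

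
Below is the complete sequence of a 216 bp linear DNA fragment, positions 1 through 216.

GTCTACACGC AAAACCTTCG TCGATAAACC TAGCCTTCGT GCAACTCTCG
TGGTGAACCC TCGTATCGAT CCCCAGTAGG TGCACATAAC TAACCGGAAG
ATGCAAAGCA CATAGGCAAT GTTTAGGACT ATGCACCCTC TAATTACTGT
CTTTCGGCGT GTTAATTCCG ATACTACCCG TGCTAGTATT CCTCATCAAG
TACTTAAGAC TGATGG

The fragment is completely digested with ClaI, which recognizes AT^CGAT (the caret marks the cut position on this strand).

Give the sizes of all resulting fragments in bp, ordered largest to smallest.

150, 66 bp

The ClaI site (ATCGAT) starts at position 65.
ClaI cuts after base 2 of each site, so after position 66.
Linear molecule, 1 cut → 2 fragments:
  1–66 → 66 bp
  67–216 → 150 bp
Sorted largest to smallest: 150, 66 bp.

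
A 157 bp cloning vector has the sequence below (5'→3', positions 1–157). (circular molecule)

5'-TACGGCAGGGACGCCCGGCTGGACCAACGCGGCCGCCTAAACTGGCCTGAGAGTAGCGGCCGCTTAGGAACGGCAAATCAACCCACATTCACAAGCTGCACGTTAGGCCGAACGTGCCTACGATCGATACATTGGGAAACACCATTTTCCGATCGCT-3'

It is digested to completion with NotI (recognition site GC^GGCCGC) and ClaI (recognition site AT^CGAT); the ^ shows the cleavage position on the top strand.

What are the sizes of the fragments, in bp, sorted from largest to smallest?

67, 63, 27 bp

NotI sites (GCGGCCGC) start at positions 29, 56.
NotI cuts after base 2 of each site, so after positions 30, 57.
The ClaI site (ATCGAT) starts at position 123.
ClaI cuts after base 2 of each site, so after position 124.
Combined cut positions: 30, 57, 124.
Circular molecule, 3 cuts → 3 fragments:
  31–57 → 27 bp
  58–124 → 67 bp
  125–157 then 1–30 → 33 + 30 = 63 bp
Sorted largest to smallest: 67, 63, 27 bp.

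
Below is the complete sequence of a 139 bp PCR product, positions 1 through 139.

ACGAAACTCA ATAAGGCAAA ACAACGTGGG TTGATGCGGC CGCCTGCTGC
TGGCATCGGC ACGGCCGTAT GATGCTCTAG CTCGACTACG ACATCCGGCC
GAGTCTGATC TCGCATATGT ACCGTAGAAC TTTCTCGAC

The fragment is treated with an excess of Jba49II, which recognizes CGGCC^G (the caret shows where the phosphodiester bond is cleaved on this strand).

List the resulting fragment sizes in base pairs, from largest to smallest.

41, 39, 34, 25 bp

Jba49II sites (CGGCCG) start at positions 37, 62, 96.
Jba49II cuts after base 5 of each site (before the last base), so after positions 41, 66, 100.
Linear molecule, 3 cuts → 4 fragments:
  1–41 → 41 bp
  42–66 → 25 bp
  67–100 → 34 bp
  101–139 → 39 bp
Sorted largest to smallest: 41, 39, 34, 25 bp.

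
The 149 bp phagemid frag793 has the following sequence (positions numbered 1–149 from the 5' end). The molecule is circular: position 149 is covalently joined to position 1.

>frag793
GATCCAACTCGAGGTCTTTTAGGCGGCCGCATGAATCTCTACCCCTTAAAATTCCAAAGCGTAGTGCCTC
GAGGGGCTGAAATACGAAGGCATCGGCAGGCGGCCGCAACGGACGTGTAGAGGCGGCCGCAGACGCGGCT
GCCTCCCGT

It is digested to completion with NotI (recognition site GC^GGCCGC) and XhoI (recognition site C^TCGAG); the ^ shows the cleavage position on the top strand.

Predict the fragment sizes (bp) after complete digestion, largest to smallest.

NotI sites (GCGGCCGC) start at positions 23, 100, 123.
NotI cuts after base 2 of each site, so after positions 24, 101, 124.
XhoI sites (CTCGAG) start at positions 8, 68.
XhoI cuts after the first base of each site, so after positions 8, 68.
Combined cut positions: 8, 24, 68, 101, 124.
Circular molecule, 5 cuts → 5 fragments:
  9–24 → 16 bp
  25–68 → 44 bp
  69–101 → 33 bp
  102–124 → 23 bp
  125–149 then 1–8 → 25 + 8 = 33 bp
Sorted largest to smallest: 44, 33, 33, 23, 16 bp.

44, 33, 33, 23, 16 bp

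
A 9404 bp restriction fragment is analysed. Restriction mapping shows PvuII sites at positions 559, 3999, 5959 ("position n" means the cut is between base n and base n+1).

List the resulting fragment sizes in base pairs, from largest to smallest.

3445, 3440, 1960, 559 bp

Linear molecule, 3 cuts → 4 fragments:
  559 − 0 = 559 bp
  3999 − 559 = 3440 bp
  5959 − 3999 = 1960 bp
  9404 − 5959 = 3445 bp
Sorted largest to smallest: 3445, 3440, 1960, 559 bp.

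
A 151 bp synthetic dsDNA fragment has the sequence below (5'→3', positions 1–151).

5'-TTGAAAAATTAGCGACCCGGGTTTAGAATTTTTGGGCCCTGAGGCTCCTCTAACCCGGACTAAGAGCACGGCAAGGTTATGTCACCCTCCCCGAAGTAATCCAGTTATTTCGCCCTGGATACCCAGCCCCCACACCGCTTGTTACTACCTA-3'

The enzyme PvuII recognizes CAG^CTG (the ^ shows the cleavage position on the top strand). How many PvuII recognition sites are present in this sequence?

No occurrence of CAGCTG is present in the sequence.
PvuII does not cut: 0 sites.

0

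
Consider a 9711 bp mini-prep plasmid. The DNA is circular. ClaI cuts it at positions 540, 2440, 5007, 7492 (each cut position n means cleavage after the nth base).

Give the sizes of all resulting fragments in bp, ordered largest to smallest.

Circular molecule, 4 cuts → 4 fragments:
  2440 − 540 = 1900 bp
  5007 − 2440 = 2567 bp
  7492 − 5007 = 2485 bp
  wrap: 9711 − 7492 + 540 = 2759 bp
Sorted largest to smallest: 2759, 2567, 2485, 1900 bp.

2759, 2567, 2485, 1900 bp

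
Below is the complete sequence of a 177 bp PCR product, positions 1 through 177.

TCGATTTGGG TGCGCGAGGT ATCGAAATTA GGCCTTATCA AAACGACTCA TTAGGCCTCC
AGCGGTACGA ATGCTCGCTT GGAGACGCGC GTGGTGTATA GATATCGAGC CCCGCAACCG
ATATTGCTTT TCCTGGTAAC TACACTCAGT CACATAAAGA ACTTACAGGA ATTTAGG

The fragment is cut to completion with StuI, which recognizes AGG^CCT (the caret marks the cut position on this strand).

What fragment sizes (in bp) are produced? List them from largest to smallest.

122, 32, 23 bp

StuI sites (AGGCCT) start at positions 30, 53.
StuI cuts after base 3 of each site, so after positions 32, 55.
Linear molecule, 2 cuts → 3 fragments:
  1–32 → 32 bp
  33–55 → 23 bp
  56–177 → 122 bp
Sorted largest to smallest: 122, 32, 23 bp.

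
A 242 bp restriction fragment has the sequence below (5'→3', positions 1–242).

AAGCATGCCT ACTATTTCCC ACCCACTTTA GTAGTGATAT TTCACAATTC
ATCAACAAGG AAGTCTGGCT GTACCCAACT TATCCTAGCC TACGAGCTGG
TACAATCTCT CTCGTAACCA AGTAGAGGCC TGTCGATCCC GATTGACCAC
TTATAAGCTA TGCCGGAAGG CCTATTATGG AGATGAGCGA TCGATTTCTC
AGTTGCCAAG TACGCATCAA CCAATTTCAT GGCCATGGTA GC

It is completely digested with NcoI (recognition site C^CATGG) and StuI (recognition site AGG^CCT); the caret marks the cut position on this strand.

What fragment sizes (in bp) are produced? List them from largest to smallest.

128, 63, 42, 9 bp

The NcoI site (CCATGG) starts at position 233.
NcoI cuts after the first base of each site, so after position 233.
StuI sites (AGGCCT) start at positions 126, 168.
StuI cuts after base 3 of each site, so after positions 128, 170.
Combined cut positions: 128, 170, 233.
Linear molecule, 3 cuts → 4 fragments:
  1–128 → 128 bp
  129–170 → 42 bp
  171–233 → 63 bp
  234–242 → 9 bp
Sorted largest to smallest: 128, 63, 42, 9 bp.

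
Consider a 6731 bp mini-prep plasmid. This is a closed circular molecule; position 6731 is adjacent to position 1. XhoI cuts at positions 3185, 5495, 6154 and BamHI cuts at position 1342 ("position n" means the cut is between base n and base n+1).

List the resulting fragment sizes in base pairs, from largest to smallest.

2310, 1919, 1843, 659 bp

Combined cut positions (sorted): 1342, 3185, 5495, 6154.
Circular molecule, 4 cuts → 4 fragments:
  3185 − 1342 = 1843 bp
  5495 − 3185 = 2310 bp
  6154 − 5495 = 659 bp
  wrap: 6731 − 6154 + 1342 = 1919 bp
Sorted largest to smallest: 2310, 1919, 1843, 659 bp.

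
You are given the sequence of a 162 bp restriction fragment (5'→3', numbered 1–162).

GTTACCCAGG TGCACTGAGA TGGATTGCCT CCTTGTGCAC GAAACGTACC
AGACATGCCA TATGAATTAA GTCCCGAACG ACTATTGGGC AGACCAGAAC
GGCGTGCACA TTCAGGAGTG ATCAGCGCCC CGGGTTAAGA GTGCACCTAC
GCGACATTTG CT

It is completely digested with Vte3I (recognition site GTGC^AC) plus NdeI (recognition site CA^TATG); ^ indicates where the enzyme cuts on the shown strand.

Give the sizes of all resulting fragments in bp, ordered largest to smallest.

47, 37, 25, 22, 18, 13 bp

Vte3I sites (GTGCAC) start at positions 10, 35, 104, 141.
Vte3I cuts after base 4 of each site, so after positions 13, 38, 107, 144.
The NdeI site (CATATG) starts at position 59.
NdeI cuts after base 2 of each site, so after position 60.
Combined cut positions: 13, 38, 60, 107, 144.
Linear molecule, 5 cuts → 6 fragments:
  1–13 → 13 bp
  14–38 → 25 bp
  39–60 → 22 bp
  61–107 → 47 bp
  108–144 → 37 bp
  145–162 → 18 bp
Sorted largest to smallest: 47, 37, 25, 22, 18, 13 bp.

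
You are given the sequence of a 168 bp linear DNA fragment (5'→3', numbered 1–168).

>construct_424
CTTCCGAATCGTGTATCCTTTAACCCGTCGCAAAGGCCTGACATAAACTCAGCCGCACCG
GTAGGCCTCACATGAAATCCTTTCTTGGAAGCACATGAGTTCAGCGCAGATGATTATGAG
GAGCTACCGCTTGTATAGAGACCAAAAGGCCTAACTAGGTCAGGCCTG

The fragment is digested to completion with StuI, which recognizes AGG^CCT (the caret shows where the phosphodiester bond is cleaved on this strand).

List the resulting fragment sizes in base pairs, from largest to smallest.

StuI sites (AGGCCT) start at positions 34, 63, 147, 162.
StuI cuts after base 3 of each site, so after positions 36, 65, 149, 164.
Linear molecule, 4 cuts → 5 fragments:
  1–36 → 36 bp
  37–65 → 29 bp
  66–149 → 84 bp
  150–164 → 15 bp
  165–168 → 4 bp
Sorted largest to smallest: 84, 36, 29, 15, 4 bp.

84, 36, 29, 15, 4 bp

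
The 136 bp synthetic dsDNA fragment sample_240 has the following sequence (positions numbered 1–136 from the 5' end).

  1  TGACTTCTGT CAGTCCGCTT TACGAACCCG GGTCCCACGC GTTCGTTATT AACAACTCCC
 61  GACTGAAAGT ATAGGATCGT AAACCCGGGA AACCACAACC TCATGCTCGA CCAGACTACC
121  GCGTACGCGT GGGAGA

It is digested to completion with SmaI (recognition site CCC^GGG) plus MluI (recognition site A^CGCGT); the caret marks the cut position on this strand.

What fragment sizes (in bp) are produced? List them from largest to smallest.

49, 39, 29, 11, 8 bp

SmaI sites (CCCGGG) start at positions 27, 84.
SmaI cuts after base 3 of each site, so after positions 29, 86.
MluI sites (ACGCGT) start at positions 37, 125.
MluI cuts after the first base of each site, so after positions 37, 125.
Combined cut positions: 29, 37, 86, 125.
Linear molecule, 4 cuts → 5 fragments:
  1–29 → 29 bp
  30–37 → 8 bp
  38–86 → 49 bp
  87–125 → 39 bp
  126–136 → 11 bp
Sorted largest to smallest: 49, 39, 29, 11, 8 bp.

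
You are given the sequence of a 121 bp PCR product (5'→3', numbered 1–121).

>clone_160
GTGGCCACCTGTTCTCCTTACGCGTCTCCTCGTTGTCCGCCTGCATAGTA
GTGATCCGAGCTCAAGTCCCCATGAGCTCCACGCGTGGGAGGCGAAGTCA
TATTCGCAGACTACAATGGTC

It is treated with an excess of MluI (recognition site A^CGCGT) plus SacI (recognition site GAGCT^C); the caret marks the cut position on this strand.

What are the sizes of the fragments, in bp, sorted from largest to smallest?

42, 40, 20, 16, 3 bp

MluI sites (ACGCGT) start at positions 20, 81.
MluI cuts after the first base of each site, so after positions 20, 81.
SacI sites (GAGCTC) start at positions 58, 74.
SacI cuts after base 5 of each site (before the last base), so after positions 62, 78.
Combined cut positions: 20, 62, 78, 81.
Linear molecule, 4 cuts → 5 fragments:
  1–20 → 20 bp
  21–62 → 42 bp
  63–78 → 16 bp
  79–81 → 3 bp
  82–121 → 40 bp
Sorted largest to smallest: 42, 40, 20, 16, 3 bp.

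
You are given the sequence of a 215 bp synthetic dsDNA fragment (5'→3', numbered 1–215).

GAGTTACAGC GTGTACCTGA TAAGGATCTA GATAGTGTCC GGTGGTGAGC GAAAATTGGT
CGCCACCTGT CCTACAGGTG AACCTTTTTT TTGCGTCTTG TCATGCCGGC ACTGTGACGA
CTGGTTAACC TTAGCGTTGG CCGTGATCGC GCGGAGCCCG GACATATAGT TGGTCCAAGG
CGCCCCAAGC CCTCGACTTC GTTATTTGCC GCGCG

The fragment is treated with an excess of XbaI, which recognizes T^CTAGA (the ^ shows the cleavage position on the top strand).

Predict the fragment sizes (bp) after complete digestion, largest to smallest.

The XbaI site (TCTAGA) starts at position 27.
XbaI cuts after the first base of each site, so after position 27.
Linear molecule, 1 cut → 2 fragments:
  1–27 → 27 bp
  28–215 → 188 bp
Sorted largest to smallest: 188, 27 bp.

188, 27 bp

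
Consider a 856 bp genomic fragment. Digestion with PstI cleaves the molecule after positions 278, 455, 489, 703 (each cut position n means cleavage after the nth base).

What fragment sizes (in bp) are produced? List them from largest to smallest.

Linear molecule, 4 cuts → 5 fragments:
  278 − 0 = 278 bp
  455 − 278 = 177 bp
  489 − 455 = 34 bp
  703 − 489 = 214 bp
  856 − 703 = 153 bp
Sorted largest to smallest: 278, 214, 177, 153, 34 bp.

278, 214, 177, 153, 34 bp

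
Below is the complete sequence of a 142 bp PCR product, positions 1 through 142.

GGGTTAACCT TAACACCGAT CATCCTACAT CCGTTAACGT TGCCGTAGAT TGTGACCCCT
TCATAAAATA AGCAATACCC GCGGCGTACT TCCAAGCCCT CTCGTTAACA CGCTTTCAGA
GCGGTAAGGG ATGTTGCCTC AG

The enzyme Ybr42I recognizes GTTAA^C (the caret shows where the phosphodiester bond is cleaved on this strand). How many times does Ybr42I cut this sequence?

3

GTTAAC occurs starting at positions 3, 33, 104.
Ybr42I cuts at 3 sites.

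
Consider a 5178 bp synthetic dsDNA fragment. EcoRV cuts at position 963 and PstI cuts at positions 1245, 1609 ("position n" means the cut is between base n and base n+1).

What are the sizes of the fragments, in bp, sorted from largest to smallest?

3569, 963, 364, 282 bp

Combined cut positions (sorted): 963, 1245, 1609.
Linear molecule, 3 cuts → 4 fragments:
  963 − 0 = 963 bp
  1245 − 963 = 282 bp
  1609 − 1245 = 364 bp
  5178 − 1609 = 3569 bp
Sorted largest to smallest: 3569, 963, 364, 282 bp.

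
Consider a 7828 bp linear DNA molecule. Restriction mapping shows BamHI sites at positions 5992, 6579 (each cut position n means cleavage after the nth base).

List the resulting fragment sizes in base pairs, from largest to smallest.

5992, 1249, 587 bp

Linear molecule, 2 cuts → 3 fragments:
  5992 − 0 = 5992 bp
  6579 − 5992 = 587 bp
  7828 − 6579 = 1249 bp
Sorted largest to smallest: 5992, 1249, 587 bp.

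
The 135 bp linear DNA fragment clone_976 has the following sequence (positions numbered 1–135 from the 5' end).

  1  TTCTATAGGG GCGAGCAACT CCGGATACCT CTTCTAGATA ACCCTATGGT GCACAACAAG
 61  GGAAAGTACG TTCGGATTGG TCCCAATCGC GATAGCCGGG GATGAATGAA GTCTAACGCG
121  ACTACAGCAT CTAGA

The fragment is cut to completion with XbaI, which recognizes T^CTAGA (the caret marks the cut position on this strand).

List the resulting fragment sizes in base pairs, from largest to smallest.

XbaI sites (TCTAGA) start at positions 33, 130.
XbaI cuts after the first base of each site, so after positions 33, 130.
Linear molecule, 2 cuts → 3 fragments:
  1–33 → 33 bp
  34–130 → 97 bp
  131–135 → 5 bp
Sorted largest to smallest: 97, 33, 5 bp.

97, 33, 5 bp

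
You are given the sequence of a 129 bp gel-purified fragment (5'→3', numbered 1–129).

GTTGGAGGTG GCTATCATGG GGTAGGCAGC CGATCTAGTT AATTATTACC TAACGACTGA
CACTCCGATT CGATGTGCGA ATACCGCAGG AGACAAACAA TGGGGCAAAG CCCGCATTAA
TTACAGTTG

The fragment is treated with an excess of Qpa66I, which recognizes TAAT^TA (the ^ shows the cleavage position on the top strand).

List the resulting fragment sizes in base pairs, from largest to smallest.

78, 43, 8 bp

Qpa66I sites (TAATTA) start at positions 40, 118.
Qpa66I cuts after base 4 of each site, so after positions 43, 121.
Linear molecule, 2 cuts → 3 fragments:
  1–43 → 43 bp
  44–121 → 78 bp
  122–129 → 8 bp
Sorted largest to smallest: 78, 43, 8 bp.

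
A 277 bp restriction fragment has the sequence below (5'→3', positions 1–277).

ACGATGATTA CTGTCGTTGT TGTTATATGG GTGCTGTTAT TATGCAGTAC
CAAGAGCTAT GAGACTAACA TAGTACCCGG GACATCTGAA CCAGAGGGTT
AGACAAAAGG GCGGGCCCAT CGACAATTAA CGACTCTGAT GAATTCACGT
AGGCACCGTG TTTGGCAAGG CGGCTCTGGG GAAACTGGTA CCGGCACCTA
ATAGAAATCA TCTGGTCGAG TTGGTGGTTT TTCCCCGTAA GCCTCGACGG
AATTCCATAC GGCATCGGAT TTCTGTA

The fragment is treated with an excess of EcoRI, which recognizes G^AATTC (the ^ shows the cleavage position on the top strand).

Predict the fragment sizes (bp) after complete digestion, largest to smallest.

EcoRI sites (GAATTC) start at positions 141, 250.
EcoRI cuts after the first base of each site, so after positions 141, 250.
Linear molecule, 2 cuts → 3 fragments:
  1–141 → 141 bp
  142–250 → 109 bp
  251–277 → 27 bp
Sorted largest to smallest: 141, 109, 27 bp.

141, 109, 27 bp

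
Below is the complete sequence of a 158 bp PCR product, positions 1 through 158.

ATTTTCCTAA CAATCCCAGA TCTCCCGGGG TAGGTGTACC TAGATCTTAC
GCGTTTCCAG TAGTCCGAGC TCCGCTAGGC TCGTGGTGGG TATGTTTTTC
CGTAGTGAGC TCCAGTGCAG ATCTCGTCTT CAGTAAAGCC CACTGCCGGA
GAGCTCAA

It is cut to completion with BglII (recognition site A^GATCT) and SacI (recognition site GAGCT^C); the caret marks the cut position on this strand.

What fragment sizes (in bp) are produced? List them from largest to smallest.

BglII sites (AGATCT) start at positions 18, 42, 119.
BglII cuts after the first base of each site, so after positions 18, 42, 119.
SacI sites (GAGCTC) start at positions 67, 107, 151.
SacI cuts after base 5 of each site (before the last base), so after positions 71, 111, 155.
Combined cut positions: 18, 42, 71, 111, 119, 155.
Linear molecule, 6 cuts → 7 fragments:
  1–18 → 18 bp
  19–42 → 24 bp
  43–71 → 29 bp
  72–111 → 40 bp
  112–119 → 8 bp
  120–155 → 36 bp
  156–158 → 3 bp
Sorted largest to smallest: 40, 36, 29, 24, 18, 8, 3 bp.

40, 36, 29, 24, 18, 8, 3 bp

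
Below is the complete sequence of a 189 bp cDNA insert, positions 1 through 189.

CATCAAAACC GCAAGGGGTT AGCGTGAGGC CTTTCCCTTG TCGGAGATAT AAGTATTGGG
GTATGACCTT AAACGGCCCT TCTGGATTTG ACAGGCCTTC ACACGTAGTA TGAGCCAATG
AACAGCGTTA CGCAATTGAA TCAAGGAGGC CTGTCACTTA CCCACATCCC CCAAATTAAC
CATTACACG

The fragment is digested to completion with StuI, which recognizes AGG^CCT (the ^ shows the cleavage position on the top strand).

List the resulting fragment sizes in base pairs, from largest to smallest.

66, 54, 40, 29 bp

StuI sites (AGGCCT) start at positions 27, 93, 147.
StuI cuts after base 3 of each site, so after positions 29, 95, 149.
Linear molecule, 3 cuts → 4 fragments:
  1–29 → 29 bp
  30–95 → 66 bp
  96–149 → 54 bp
  150–189 → 40 bp
Sorted largest to smallest: 66, 54, 40, 29 bp.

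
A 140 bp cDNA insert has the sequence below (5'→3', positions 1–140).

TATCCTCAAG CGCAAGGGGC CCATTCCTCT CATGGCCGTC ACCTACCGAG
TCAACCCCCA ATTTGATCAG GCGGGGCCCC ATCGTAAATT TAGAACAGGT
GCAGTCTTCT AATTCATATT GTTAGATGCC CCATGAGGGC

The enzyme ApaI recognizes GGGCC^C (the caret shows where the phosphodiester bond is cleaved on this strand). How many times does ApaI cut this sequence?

2

GGGCCC occurs starting at positions 17, 74.
ApaI cuts at 2 sites.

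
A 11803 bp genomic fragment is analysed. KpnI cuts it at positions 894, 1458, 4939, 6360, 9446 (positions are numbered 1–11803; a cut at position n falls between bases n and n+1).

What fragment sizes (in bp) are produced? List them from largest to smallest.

Linear molecule, 5 cuts → 6 fragments:
  894 − 0 = 894 bp
  1458 − 894 = 564 bp
  4939 − 1458 = 3481 bp
  6360 − 4939 = 1421 bp
  9446 − 6360 = 3086 bp
  11803 − 9446 = 2357 bp
Sorted largest to smallest: 3481, 3086, 2357, 1421, 894, 564 bp.

3481, 3086, 2357, 1421, 894, 564 bp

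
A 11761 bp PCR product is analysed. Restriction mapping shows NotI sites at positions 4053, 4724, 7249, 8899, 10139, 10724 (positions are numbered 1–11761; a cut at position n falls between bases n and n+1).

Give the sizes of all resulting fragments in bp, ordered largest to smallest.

Linear molecule, 6 cuts → 7 fragments:
  4053 − 0 = 4053 bp
  4724 − 4053 = 671 bp
  7249 − 4724 = 2525 bp
  8899 − 7249 = 1650 bp
  10139 − 8899 = 1240 bp
  10724 − 10139 = 585 bp
  11761 − 10724 = 1037 bp
Sorted largest to smallest: 4053, 2525, 1650, 1240, 1037, 671, 585 bp.

4053, 2525, 1650, 1240, 1037, 671, 585 bp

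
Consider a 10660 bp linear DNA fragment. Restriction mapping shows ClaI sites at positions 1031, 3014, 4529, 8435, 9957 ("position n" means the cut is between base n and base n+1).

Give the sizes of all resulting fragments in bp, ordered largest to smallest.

3906, 1983, 1522, 1515, 1031, 703 bp

Linear molecule, 5 cuts → 6 fragments:
  1031 − 0 = 1031 bp
  3014 − 1031 = 1983 bp
  4529 − 3014 = 1515 bp
  8435 − 4529 = 3906 bp
  9957 − 8435 = 1522 bp
  10660 − 9957 = 703 bp
Sorted largest to smallest: 3906, 1983, 1522, 1515, 1031, 703 bp.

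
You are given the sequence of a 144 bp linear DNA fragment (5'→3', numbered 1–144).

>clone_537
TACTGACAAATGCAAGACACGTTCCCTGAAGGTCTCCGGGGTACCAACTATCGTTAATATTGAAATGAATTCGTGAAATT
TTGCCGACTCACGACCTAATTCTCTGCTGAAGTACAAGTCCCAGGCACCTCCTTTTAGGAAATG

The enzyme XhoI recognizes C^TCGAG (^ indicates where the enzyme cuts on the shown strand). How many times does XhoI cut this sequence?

0

No occurrence of CTCGAG is present in the sequence.
XhoI does not cut: 0 sites.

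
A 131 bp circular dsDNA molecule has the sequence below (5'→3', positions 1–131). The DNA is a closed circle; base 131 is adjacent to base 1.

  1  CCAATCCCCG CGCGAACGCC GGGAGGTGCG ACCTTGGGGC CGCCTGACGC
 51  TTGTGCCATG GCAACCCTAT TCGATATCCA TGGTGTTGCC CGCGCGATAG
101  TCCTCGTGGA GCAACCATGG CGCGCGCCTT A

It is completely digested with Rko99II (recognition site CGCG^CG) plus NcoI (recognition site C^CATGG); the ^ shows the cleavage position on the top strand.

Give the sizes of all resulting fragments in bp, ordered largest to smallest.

Rko99II sites (CGCGCG) start at positions 9, 91, 121.
Rko99II cuts after base 4 of each site, so after positions 12, 94, 124.
NcoI sites (CCATGG) start at positions 56, 78, 115.
NcoI cuts after the first base of each site, so after positions 56, 78, 115.
Combined cut positions: 12, 56, 78, 94, 115, 124.
Circular molecule, 6 cuts → 6 fragments:
  13–56 → 44 bp
  57–78 → 22 bp
  79–94 → 16 bp
  95–115 → 21 bp
  116–124 → 9 bp
  125–131 then 1–12 → 7 + 12 = 19 bp
Sorted largest to smallest: 44, 22, 21, 19, 16, 9 bp.

44, 22, 21, 19, 16, 9 bp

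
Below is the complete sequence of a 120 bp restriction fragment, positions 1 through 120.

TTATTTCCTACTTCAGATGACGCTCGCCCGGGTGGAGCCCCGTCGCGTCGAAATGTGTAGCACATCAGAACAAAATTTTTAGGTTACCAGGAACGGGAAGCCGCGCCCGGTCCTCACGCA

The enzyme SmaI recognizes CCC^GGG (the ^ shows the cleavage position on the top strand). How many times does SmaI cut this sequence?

CCCGGG occurs starting at position 27.
SmaI cuts at 1 site.

1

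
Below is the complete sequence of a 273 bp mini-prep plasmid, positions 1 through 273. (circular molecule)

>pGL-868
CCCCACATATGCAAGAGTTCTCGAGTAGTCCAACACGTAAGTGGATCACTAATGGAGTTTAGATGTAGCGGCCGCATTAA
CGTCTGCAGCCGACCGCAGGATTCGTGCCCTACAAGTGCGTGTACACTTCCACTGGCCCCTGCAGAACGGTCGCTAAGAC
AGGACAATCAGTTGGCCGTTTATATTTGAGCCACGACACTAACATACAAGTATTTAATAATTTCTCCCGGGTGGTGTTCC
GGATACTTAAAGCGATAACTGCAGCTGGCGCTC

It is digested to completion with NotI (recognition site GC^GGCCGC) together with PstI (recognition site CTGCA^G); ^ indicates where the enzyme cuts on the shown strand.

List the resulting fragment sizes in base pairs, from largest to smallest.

119, 79, 56, 19 bp

The NotI site (GCGGCCGC) starts at position 68.
NotI cuts after base 2 of each site, so after position 69.
PstI sites (CTGCAG) start at positions 84, 140, 259.
PstI cuts after base 5 of each site (before the last base), so after positions 88, 144, 263.
Combined cut positions: 69, 88, 144, 263.
Circular molecule, 4 cuts → 4 fragments:
  70–88 → 19 bp
  89–144 → 56 bp
  145–263 → 119 bp
  264–273 then 1–69 → 10 + 69 = 79 bp
Sorted largest to smallest: 119, 79, 56, 19 bp.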